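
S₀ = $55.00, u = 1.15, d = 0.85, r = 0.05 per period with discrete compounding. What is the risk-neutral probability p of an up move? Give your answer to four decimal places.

p = 0.6667

Risk-neutral probability p = (1 + 0.05 − 0.85)/(1.15 − 0.85) = 0.2000/0.3000 = 0.6667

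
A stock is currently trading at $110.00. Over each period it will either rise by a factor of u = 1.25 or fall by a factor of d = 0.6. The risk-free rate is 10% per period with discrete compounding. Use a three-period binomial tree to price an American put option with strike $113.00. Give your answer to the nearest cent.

Risk-neutral probability p = (1 + 0.1 − 0.6)/(1.25 − 0.6) = 0.5000/0.6500 = 0.7692
Terminal stock prices: S_uuu = 214.8, S_uud = 103.1, S_udd = 49.5, S_ddd = 23.76
Terminal payoffs (K − S): max(-101.8, 0) = 0, max(9.875, 0) = 9.875, max(63.5, 0) = 63.5, max(89.24, 0) = 89.24
Node uu (S = 171.9): continuation = 1/1.1·[0.7692·0.0000 + 0.2308·9.8750] = 2.0717; exercise value = 0.0000 ≤ continuation, so V_uu = 2.0717
Node ud (S = 82.5): continuation = 1/1.1·[0.7692·9.8750 + 0.2308·63.5000] = 20.2273; exercise value = 30.5000 > continuation, so V_ud = 30.5000 (exercise)
Node dd (S = 39.6): continuation = 1/1.1·[0.7692·63.5000 + 0.2308·89.2400] = 63.1273; exercise value = 73.4000 > continuation, so V_dd = 73.4000 (exercise)
Node u (S = 137.5): continuation = 1/1.1·[0.7692·2.0717 + 0.2308·30.5000] = 7.8473; exercise value = 0.0000 ≤ continuation, so V_u = 7.8473
Node d (S = 66): continuation = 1/1.1·[0.7692·30.5000 + 0.2308·73.4000] = 36.7273; exercise value = 47.0000 > continuation, so V_d = 47.0000 (exercise)
Node 0 (S = 110): continuation = 1/1.1·[0.7692·7.8473 + 0.2308·47.0000] = 15.3478; exercise value = 3.0000 ≤ continuation, so V_0 = 15.3478

$15.35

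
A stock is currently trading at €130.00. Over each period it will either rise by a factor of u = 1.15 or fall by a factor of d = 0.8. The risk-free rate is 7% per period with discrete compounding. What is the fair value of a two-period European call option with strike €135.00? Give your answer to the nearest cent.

Risk-neutral probability p = (1 + 0.07 − 0.8)/(1.15 − 0.8) = 0.2700/0.3500 = 0.7714
Terminal stock prices: S_uu = 171.9, S_ud = 119.6, S_dd = 83.2
Terminal payoffs (S − K): max(36.92, 0) = 36.92, max(-15.4, 0) = 0, max(-51.8, 0) = 0
Node u (S = 149.5): V_u = 1/1.07·[0.7714·36.9250 + 0.2286·0.0000] = 26.6215
Node d (S = 104): V_d = 1/1.07·[0.7714·0.0000 + 0.2286·0.0000] = 0.0000
Node 0 (S = 130): V_0 = 1/1.07·[0.7714·26.6215 + 0.2286·0.0000] = 19.1931

€19.19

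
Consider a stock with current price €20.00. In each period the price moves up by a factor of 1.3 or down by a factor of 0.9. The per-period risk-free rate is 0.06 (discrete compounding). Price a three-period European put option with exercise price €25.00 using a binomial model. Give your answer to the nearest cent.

Risk-neutral probability p = (1 + 0.06 − 0.9)/(1.3 − 0.9) = 0.1600/0.4000 = 0.4000
Terminal stock prices: S_uuu = 43.94, S_uud = 30.42, S_udd = 21.06, S_ddd = 14.58
Terminal payoffs (K − S): max(-18.94, 0) = 0, max(-5.42, 0) = 0, max(3.94, 0) = 3.94, max(10.42, 0) = 10.42
Node uu (S = 33.8): V_uu = 1/1.06·[0.4000·0.0000 + 0.6000·0.0000] = 0.0000
Node ud (S = 23.4): V_ud = 1/1.06·[0.4000·0.0000 + 0.6000·3.9400] = 2.2302
Node dd (S = 16.2): V_dd = 1/1.06·[0.4000·3.9400 + 0.6000·10.4200] = 7.3849
Node u (S = 26): V_u = 1/1.06·[0.4000·0.0000 + 0.6000·2.2302] = 1.2624
Node d (S = 18): V_d = 1/1.06·[0.4000·2.2302 + 0.6000·7.3849] = 5.0217
Node 0 (S = 20): V_0 = 1/1.06·[0.4000·1.2624 + 0.6000·5.0217] = 3.3188

€3.32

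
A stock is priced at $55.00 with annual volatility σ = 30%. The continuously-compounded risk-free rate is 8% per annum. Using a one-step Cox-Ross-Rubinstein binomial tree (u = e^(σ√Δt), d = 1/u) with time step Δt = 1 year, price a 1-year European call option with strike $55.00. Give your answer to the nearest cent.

CRR parameters: u = e^(σ√Δt) = e^(0.3·√1) = 1.3499, d = 1/u = 0.7408
Per-period rate: rΔt = 0.08·1 = 0.08, so R = e^0.08 = 1.0833
Risk-neutral probability p = (e^0.08 − 0.7408)/(1.3499 − 0.7408) = 0.3425/0.6090 = 0.5623
Terminal stock prices: S_u = 74.24, S_d = 40.75
Terminal payoffs (S − K): max(19.24, 0) = 19.24, max(-14.25, 0) = 0
Node 0 (S = 55): V_0 = e^(−0.08)·[0.5623·19.2422 + 0.4377·0.0000] = 9.9882

$9.99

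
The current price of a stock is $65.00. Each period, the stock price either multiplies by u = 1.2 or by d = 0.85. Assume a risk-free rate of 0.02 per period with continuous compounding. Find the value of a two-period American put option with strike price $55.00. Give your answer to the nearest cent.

Risk-neutral probability p = (e^0.02 − 0.85)/(1.2 − 0.85) = 0.1702/0.3500 = 0.4863
Terminal stock prices: S_uu = 93.6, S_ud = 66.3, S_dd = 46.96
Terminal payoffs (K − S): max(-38.6, 0) = 0, max(-11.3, 0) = 0, max(8.038, 0) = 8.038
Node u (S = 78): continuation = e^(−0.02)·[0.4863·0.0000 + 0.5137·0.0000] = 0.0000; exercise value = 0.0000 ≤ continuation, so V_u = 0.0000
Node d (S = 55.25): continuation = e^(−0.02)·[0.4863·0.0000 + 0.5137·8.0375] = 4.0472; exercise value = 0.0000 ≤ continuation, so V_d = 4.0472
Node 0 (S = 65): continuation = e^(−0.02)·[0.4863·0.0000 + 0.5137·4.0472] = 2.0379; exercise value = 0.0000 ≤ continuation, so V_0 = 2.0379

$2.04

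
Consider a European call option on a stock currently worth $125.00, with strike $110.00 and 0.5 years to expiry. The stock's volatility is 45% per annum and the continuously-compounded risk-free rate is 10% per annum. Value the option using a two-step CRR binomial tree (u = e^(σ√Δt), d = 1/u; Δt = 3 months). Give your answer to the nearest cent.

CRR parameters: u = e^(σ√Δt) = e^(0.45·√0.25) = 1.2523, d = 1/u = 0.7985
Per-period rate: rΔt = 0.1·0.25 = 0.025, so R = e^0.025 = 1.0253
Risk-neutral probability p = (e^0.025 − 0.7985)/(1.2523 − 0.7985) = 0.2268/0.4538 = 0.4998
Terminal stock prices: S_uu = 196, S_ud = 125, S_dd = 79.7
Terminal payoffs (S − K): max(86.04, 0) = 86.04, max(15, 0) = 15, max(-30.3, 0) = 0
Node u (S = 156.5): V_u = e^(−0.025)·[0.4998·86.0390 + 0.5002·15.0000] = 49.2562
Node d (S = 99.81): V_d = e^(−0.025)·[0.4998·15.0000 + 0.5002·0.0000] = 7.3115
Node 0 (S = 125): V_0 = e^(−0.025)·[0.4998·49.2562 + 0.5002·7.3115] = 27.5761

$27.58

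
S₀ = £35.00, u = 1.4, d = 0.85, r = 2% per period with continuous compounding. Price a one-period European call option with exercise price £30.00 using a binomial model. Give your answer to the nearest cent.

£5.76

Risk-neutral probability p = (e^0.02 − 0.85)/(1.4 − 0.85) = 0.1702/0.5500 = 0.3095
Terminal stock prices: S_u = 49, S_d = 29.75
Terminal payoffs (S − K): max(19, 0) = 19, max(-0.25, 0) = 0
Node 0 (S = 35): V_0 = e^(−0.02)·[0.3095·19.0000 + 0.6905·0.0000] = 5.7633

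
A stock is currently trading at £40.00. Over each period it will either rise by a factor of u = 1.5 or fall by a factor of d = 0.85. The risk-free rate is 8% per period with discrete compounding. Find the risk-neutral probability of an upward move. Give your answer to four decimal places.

Risk-neutral probability p = (1 + 0.08 − 0.85)/(1.5 − 0.85) = 0.2300/0.6500 = 0.3538

p = 0.3538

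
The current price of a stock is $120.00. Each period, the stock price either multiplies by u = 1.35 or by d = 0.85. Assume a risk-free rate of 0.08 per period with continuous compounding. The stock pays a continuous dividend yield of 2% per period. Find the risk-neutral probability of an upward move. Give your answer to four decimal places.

Per-period risk-free factor R = e^0.08 = 1.0833; dividend-adjusted growth = e^(0.08−0.02) = 1.0618.
Risk-neutral probability p = (1.0618 − 0.85)/(1.35 − 0.85) = 0.2118/0.5000 = 0.4237

p = 0.4237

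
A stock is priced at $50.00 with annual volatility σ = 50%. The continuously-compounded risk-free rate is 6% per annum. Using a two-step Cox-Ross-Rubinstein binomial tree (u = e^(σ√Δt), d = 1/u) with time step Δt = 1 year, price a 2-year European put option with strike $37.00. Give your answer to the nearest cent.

CRR parameters: u = e^(σ√Δt) = e^(0.5·√1) = 1.6487, d = 1/u = 0.6065
Per-period rate: rΔt = 0.06·1 = 0.06, so R = e^0.06 = 1.0618
Risk-neutral probability p = (e^0.06 − 0.6065)/(1.6487 − 0.6065) = 0.4553/1.0422 = 0.4369
Terminal stock prices: S_uu = 135.9, S_ud = 50, S_dd = 18.39
Terminal payoffs (K − S): max(-98.91, 0) = 0, max(-13, 0) = 0, max(18.61, 0) = 18.61
Node u (S = 82.44): V_u = e^(−0.06)·[0.4369·0.0000 + 0.5631·0.0000] = 0.0000
Node d (S = 30.33): V_d = e^(−0.06)·[0.4369·0.0000 + 0.5631·18.6060] = 9.8674
Node 0 (S = 50): V_0 = e^(−0.06)·[0.4369·0.0000 + 0.5631·9.8674] = 5.2330

$5.23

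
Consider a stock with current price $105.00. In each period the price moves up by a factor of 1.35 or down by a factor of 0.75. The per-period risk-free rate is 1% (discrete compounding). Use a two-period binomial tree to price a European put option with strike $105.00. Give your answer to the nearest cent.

Risk-neutral probability p = (1 + 0.01 − 0.75)/(1.35 − 0.75) = 0.2600/0.6000 = 0.4333
Terminal stock prices: S_uu = 191.4, S_ud = 106.3, S_dd = 59.06
Terminal payoffs (K − S): max(-86.36, 0) = 0, max(-1.312, 0) = 0, max(45.94, 0) = 45.94
Node u (S = 141.8): V_u = 1/1.01·[0.4333·0.0000 + 0.5667·0.0000] = 0.0000
Node d (S = 78.75): V_d = 1/1.01·[0.4333·0.0000 + 0.5667·45.9375] = 25.7735
Node 0 (S = 105): V_0 = 1/1.01·[0.4333·0.0000 + 0.5667·25.7735] = 14.4604

$14.46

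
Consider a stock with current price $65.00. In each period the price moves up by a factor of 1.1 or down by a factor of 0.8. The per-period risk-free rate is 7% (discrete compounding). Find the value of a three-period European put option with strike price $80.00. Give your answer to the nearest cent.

Risk-neutral probability p = (1 + 0.07 − 0.8)/(1.1 − 0.8) = 0.2700/0.3000 = 0.9000
Terminal stock prices: S_uuu = 86.52, S_uud = 62.92, S_udd = 45.76, S_ddd = 33.28
Terminal payoffs (K − S): max(-6.515, 0) = 0, max(17.08, 0) = 17.08, max(34.24, 0) = 34.24, max(46.72, 0) = 46.72
Node uu (S = 78.65): V_uu = 1/1.07·[0.9000·0.0000 + 0.1000·17.0800] = 1.5963
Node ud (S = 57.2): V_ud = 1/1.07·[0.9000·17.0800 + 0.1000·34.2400] = 17.5664
Node dd (S = 41.6): V_dd = 1/1.07·[0.9000·34.2400 + 0.1000·46.7200] = 33.1664
Node u (S = 71.5): V_u = 1/1.07·[0.9000·1.5963 + 0.1000·17.5664] = 2.9844
Node d (S = 52): V_d = 1/1.07·[0.9000·17.5664 + 0.1000·33.1664] = 17.8751
Node 0 (S = 65): V_0 = 1/1.07·[0.9000·2.9844 + 0.1000·17.8751] = 4.1808

$4.18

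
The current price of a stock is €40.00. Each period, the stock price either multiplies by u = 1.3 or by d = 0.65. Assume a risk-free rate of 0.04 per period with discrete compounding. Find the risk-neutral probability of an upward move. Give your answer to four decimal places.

Risk-neutral probability p = (1 + 0.04 − 0.65)/(1.3 − 0.65) = 0.3900/0.6500 = 0.6000

p = 0.6000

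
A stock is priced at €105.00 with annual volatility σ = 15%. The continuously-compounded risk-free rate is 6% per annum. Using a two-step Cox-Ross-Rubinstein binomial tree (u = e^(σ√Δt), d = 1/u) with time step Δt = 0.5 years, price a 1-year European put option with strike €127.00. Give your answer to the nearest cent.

CRR parameters: u = e^(σ√Δt) = e^(0.15·√0.5) = 1.1119, d = 1/u = 0.8994
Per-period rate: rΔt = 0.06·0.5 = 0.03, so R = e^0.03 = 1.0305
Risk-neutral probability p = (e^0.03 − 0.8994)/(1.1119 − 0.8994) = 0.1311/0.2125 = 0.6168
Terminal stock prices: S_uu = 129.8, S_ud = 105, S_dd = 84.93
Terminal payoffs (K − S): max(-2.813, 0) = 0, max(22, 0) = 22, max(42.07, 0) = 42.07
Node u (S = 116.7): V_u = e^(−0.03)·[0.6168·0.0000 + 0.3832·22.0000] = 8.1812
Node d (S = 94.43): V_d = e^(−0.03)·[0.6168·22.0000 + 0.3832·42.0699] = 28.8132
Node 0 (S = 105): V_0 = e^(−0.03)·[0.6168·8.1812 + 0.3832·28.8132] = 15.6118

€15.61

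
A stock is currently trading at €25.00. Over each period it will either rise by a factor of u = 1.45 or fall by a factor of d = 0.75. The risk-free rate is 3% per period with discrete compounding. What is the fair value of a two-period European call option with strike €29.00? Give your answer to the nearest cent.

€3.55

Risk-neutral probability p = (1 + 0.03 − 0.75)/(1.45 − 0.75) = 0.2800/0.7000 = 0.4000
Terminal stock prices: S_uu = 52.56, S_ud = 27.19, S_dd = 14.06
Terminal payoffs (S − K): max(23.56, 0) = 23.56, max(-1.812, 0) = 0, max(-14.94, 0) = 0
Node u (S = 36.25): V_u = 1/1.03·[0.4000·23.5625 + 0.6000·0.0000] = 9.1505
Node d (S = 18.75): V_d = 1/1.03·[0.4000·0.0000 + 0.6000·0.0000] = 0.0000
Node 0 (S = 25): V_0 = 1/1.03·[0.4000·9.1505 + 0.6000·0.0000] = 3.5536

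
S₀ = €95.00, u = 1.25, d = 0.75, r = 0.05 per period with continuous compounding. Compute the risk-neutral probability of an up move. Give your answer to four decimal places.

Risk-neutral probability p = (e^0.05 − 0.75)/(1.25 − 0.75) = 0.3013/0.5000 = 0.6025

p = 0.6025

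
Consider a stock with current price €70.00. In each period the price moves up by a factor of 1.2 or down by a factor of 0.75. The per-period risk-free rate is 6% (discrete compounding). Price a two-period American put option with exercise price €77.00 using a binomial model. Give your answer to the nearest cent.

€9.86

Risk-neutral probability p = (1 + 0.06 − 0.75)/(1.2 − 0.75) = 0.3100/0.4500 = 0.6889
Terminal stock prices: S_uu = 100.8, S_ud = 63, S_dd = 39.38
Terminal payoffs (K − S): max(-23.8, 0) = 0, max(14, 0) = 14, max(37.62, 0) = 37.62
Node u (S = 84): continuation = 1/1.06·[0.6889·0.0000 + 0.3111·14.0000] = 4.1090; exercise value = 0.0000 ≤ continuation, so V_u = 4.1090
Node d (S = 52.5): continuation = 1/1.06·[0.6889·14.0000 + 0.3111·37.6250] = 20.1415; exercise value = 24.5000 > continuation, so V_d = 24.5000 (exercise)
Node 0 (S = 70): continuation = 1/1.06·[0.6889·4.1090 + 0.3111·24.5000] = 9.8612; exercise value = 7.0000 ≤ continuation, so V_0 = 9.8612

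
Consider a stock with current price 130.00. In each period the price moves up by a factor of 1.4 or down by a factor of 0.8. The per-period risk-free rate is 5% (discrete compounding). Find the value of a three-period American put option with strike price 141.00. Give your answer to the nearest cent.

23.85

Risk-neutral probability p = (1 + 0.05 − 0.8)/(1.4 − 0.8) = 0.2500/0.6000 = 0.4167
Terminal stock prices: S_uuu = 356.7, S_uud = 203.8, S_udd = 116.5, S_ddd = 66.56
Terminal payoffs (K − S): max(-215.7, 0) = 0, max(-62.84, 0) = 0, max(24.52, 0) = 24.52, max(74.44, 0) = 74.44
Node uu (S = 254.8): continuation = 1/1.05·[0.4167·0.0000 + 0.5833·0.0000] = 0.0000; exercise value = 0.0000 ≤ continuation, so V_uu = 0.0000
Node ud (S = 145.6): continuation = 1/1.05·[0.4167·0.0000 + 0.5833·24.5200] = 13.6222; exercise value = 0.0000 ≤ continuation, so V_ud = 13.6222
Node dd (S = 83.2): continuation = 1/1.05·[0.4167·24.5200 + 0.5833·74.4400] = 51.0857; exercise value = 57.8000 > continuation, so V_dd = 57.8000 (exercise)
Node u (S = 182): continuation = 1/1.05·[0.4167·0.0000 + 0.5833·13.6222] = 7.5679; exercise value = 0.0000 ≤ continuation, so V_u = 7.5679
Node d (S = 104): continuation = 1/1.05·[0.4167·13.6222 + 0.5833·57.8000] = 37.5168; exercise value = 37.0000 ≤ continuation, so V_d = 37.5168
Node 0 (S = 130): continuation = 1/1.05·[0.4167·7.5679 + 0.5833·37.5168] = 23.8458; exercise value = 11.0000 ≤ continuation, so V_0 = 23.8458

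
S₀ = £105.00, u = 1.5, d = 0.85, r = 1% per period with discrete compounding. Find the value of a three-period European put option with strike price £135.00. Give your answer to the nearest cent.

Risk-neutral probability p = (1 + 0.01 − 0.85)/(1.5 − 0.85) = 0.1600/0.6500 = 0.2462
Terminal stock prices: S_uuu = 354.4, S_uud = 200.8, S_udd = 113.8, S_ddd = 64.48
Terminal payoffs (K − S): max(-219.4, 0) = 0, max(-65.81, 0) = 0, max(21.21, 0) = 21.21, max(70.52, 0) = 70.52
Node uu (S = 236.2): V_uu = 1/1.01·[0.2462·0.0000 + 0.7538·0.0000] = 0.0000
Node ud (S = 133.9): V_ud = 1/1.01·[0.2462·0.0000 + 0.7538·21.2063] = 15.8280
Node dd (S = 75.86): V_dd = 1/1.01·[0.2462·21.2063 + 0.7538·70.5169] = 57.8009
Node u (S = 157.5): V_u = 1/1.01·[0.2462·0.0000 + 0.7538·15.8280] = 11.8137
Node d (S = 89.25): V_d = 1/1.01·[0.2462·15.8280 + 0.7538·57.8009] = 46.9991
Node 0 (S = 105): V_0 = 1/1.01·[0.2462·11.8137 + 0.7538·46.9991] = 37.9585

£37.96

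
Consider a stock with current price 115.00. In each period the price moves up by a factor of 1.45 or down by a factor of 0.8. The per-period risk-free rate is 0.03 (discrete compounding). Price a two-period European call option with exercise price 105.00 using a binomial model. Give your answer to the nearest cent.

28.38

Risk-neutral probability p = (1 + 0.03 − 0.8)/(1.45 − 0.8) = 0.2300/0.6500 = 0.3538
Terminal stock prices: S_uu = 241.8, S_ud = 133.4, S_dd = 73.6
Terminal payoffs (S − K): max(136.8, 0) = 136.8, max(28.4, 0) = 28.4, max(-31.4, 0) = 0
Node u (S = 166.8): V_u = 1/1.03·[0.3538·136.7875 + 0.6462·28.4000] = 64.8083
Node d (S = 92): V_d = 1/1.03·[0.3538·28.4000 + 0.6462·0.0000] = 9.7565
Node 0 (S = 115): V_0 = 1/1.03·[0.3538·64.8083 + 0.6462·9.7565] = 28.3848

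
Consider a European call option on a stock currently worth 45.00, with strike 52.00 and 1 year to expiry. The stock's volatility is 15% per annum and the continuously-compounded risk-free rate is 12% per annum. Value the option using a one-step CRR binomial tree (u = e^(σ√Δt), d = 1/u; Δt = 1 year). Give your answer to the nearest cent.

CRR parameters: u = e^(σ√Δt) = e^(0.15·√1) = 1.1618, d = 1/u = 0.8607
Per-period rate: rΔt = 0.12·1 = 0.12, so R = e^0.12 = 1.1275
Risk-neutral probability p = (e^0.12 − 0.8607)/(1.1618 − 0.8607) = 0.2668/0.3011 = 0.8860
Terminal stock prices: S_u = 52.28, S_d = 38.73
Terminal payoffs (S − K): max(0.2825, 0) = 0.2825, max(-13.27, 0) = 0
Node 0 (S = 45): V_0 = e^(−0.12)·[0.8860·0.2825 + 0.1140·0.0000] = 0.2220

0.22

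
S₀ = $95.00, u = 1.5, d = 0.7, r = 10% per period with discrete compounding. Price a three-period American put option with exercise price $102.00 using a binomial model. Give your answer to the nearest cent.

Risk-neutral probability p = (1 + 0.1 − 0.7)/(1.5 − 0.7) = 0.4000/0.8000 = 0.5000
Terminal stock prices: S_uuu = 320.6, S_uud = 149.6, S_udd = 69.82, S_ddd = 32.58
Terminal payoffs (K − S): max(-218.6, 0) = 0, max(-47.62, 0) = 0, max(32.18, 0) = 32.18, max(69.42, 0) = 69.42
Node uu (S = 213.8): continuation = 1/1.1·[0.5000·0.0000 + 0.5000·0.0000] = 0.0000; exercise value = 0.0000 ≤ continuation, so V_uu = 0.0000
Node ud (S = 99.75): continuation = 1/1.1·[0.5000·0.0000 + 0.5000·32.1750] = 14.6250; exercise value = 2.2500 ≤ continuation, so V_ud = 14.6250
Node dd (S = 46.55): continuation = 1/1.1·[0.5000·32.1750 + 0.5000·69.4150] = 46.1773; exercise value = 55.4500 > continuation, so V_dd = 55.4500 (exercise)
Node u (S = 142.5): continuation = 1/1.1·[0.5000·0.0000 + 0.5000·14.6250] = 6.6477; exercise value = 0.0000 ≤ continuation, so V_u = 6.6477
Node d (S = 66.5): continuation = 1/1.1·[0.5000·14.6250 + 0.5000·55.4500] = 31.8523; exercise value = 35.5000 > continuation, so V_d = 35.5000 (exercise)
Node 0 (S = 95): continuation = 1/1.1·[0.5000·6.6477 + 0.5000·35.5000] = 19.1581; exercise value = 7.0000 ≤ continuation, so V_0 = 19.1581

$19.16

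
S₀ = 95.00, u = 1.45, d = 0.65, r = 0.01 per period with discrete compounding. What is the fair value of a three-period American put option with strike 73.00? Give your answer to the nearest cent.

Risk-neutral probability p = (1 + 0.01 − 0.65)/(1.45 − 0.65) = 0.3600/0.8000 = 0.4500
Terminal stock prices: S_uuu = 289.6, S_uud = 129.8, S_udd = 58.2, S_ddd = 26.09
Terminal payoffs (K − S): max(-216.6, 0) = 0, max(-56.83, 0) = 0, max(14.8, 0) = 14.8, max(46.91, 0) = 46.91
Node uu (S = 199.7): continuation = 1/1.01·[0.4500·0.0000 + 0.5500·0.0000] = 0.0000; exercise value = 0.0000 ≤ continuation, so V_uu = 0.0000
Node ud (S = 89.54): continuation = 1/1.01·[0.4500·0.0000 + 0.5500·14.8006] = 8.0597; exercise value = 0.0000 ≤ continuation, so V_ud = 8.0597
Node dd (S = 40.14): continuation = 1/1.01·[0.4500·14.8006 + 0.5500·46.9106] = 32.1397; exercise value = 32.8625 > continuation, so V_dd = 32.8625 (exercise)
Node u (S = 137.8): continuation = 1/1.01·[0.4500·0.0000 + 0.5500·8.0597] = 4.3890; exercise value = 0.0000 ≤ continuation, so V_u = 4.3890
Node d (S = 61.75): continuation = 1/1.01·[0.4500·8.0597 + 0.5500·32.8625] = 21.4864; exercise value = 11.2500 ≤ continuation, so V_d = 21.4864
Node 0 (S = 95): continuation = 1/1.01·[0.4500·4.3890 + 0.5500·21.4864] = 13.6560; exercise value = 0.0000 ≤ continuation, so V_0 = 13.6560

13.66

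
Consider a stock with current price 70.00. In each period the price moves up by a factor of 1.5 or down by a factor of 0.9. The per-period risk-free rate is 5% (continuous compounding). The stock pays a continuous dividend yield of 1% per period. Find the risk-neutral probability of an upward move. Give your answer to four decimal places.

p = 0.2347

Per-period risk-free factor R = e^0.05 = 1.0513; dividend-adjusted growth = e^(0.05−0.01) = 1.0408.
Risk-neutral probability p = (1.0408 − 0.9)/(1.5 − 0.9) = 0.1408/0.6000 = 0.2347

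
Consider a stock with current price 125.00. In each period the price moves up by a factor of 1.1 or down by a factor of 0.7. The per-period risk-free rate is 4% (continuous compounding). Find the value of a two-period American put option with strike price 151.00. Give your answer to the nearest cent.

Risk-neutral probability p = (e^0.04 − 0.7)/(1.1 − 0.7) = 0.3408/0.4000 = 0.8520
Terminal stock prices: S_uu = 151.3, S_ud = 96.25, S_dd = 61.25
Terminal payoffs (K − S): max(-0.25, 0) = 0, max(54.75, 0) = 54.75, max(89.75, 0) = 89.75
Node u (S = 137.5): continuation = e^(−0.04)·[0.8520·0.0000 + 0.1480·54.7500] = 7.7839; exercise value = 13.5000 > continuation, so V_u = 13.5000 (exercise)
Node d (S = 87.5): continuation = e^(−0.04)·[0.8520·54.7500 + 0.1480·89.7500] = 57.5792; exercise value = 63.5000 > continuation, so V_d = 63.5000 (exercise)
Node 0 (S = 125): continuation = e^(−0.04)·[0.8520·13.5000 + 0.1480·63.5000] = 20.0792; exercise value = 26.0000 > continuation, so V_0 = 26.0000 (exercise)

26.00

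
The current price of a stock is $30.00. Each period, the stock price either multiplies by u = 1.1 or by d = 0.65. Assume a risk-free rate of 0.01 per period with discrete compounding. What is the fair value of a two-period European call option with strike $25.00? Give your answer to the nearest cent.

$7.09

Risk-neutral probability p = (1 + 0.01 − 0.65)/(1.1 − 0.65) = 0.3600/0.4500 = 0.8000
Terminal stock prices: S_uu = 36.3, S_ud = 21.45, S_dd = 12.68
Terminal payoffs (S − K): max(11.3, 0) = 11.3, max(-3.55, 0) = 0, max(-12.32, 0) = 0
Node u (S = 33): V_u = 1/1.01·[0.8000·11.3000 + 0.2000·0.0000] = 8.9505
Node d (S = 19.5): V_d = 1/1.01·[0.8000·0.0000 + 0.2000·0.0000] = 0.0000
Node 0 (S = 30): V_0 = 1/1.01·[0.8000·8.9505 + 0.2000·0.0000] = 7.0895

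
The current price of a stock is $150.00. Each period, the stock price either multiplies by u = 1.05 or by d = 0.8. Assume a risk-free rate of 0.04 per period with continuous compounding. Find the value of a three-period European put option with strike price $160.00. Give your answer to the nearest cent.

Risk-neutral probability p = (e^0.04 − 0.8)/(1.05 − 0.8) = 0.2408/0.2500 = 0.9632
Terminal stock prices: S_uuu = 173.6, S_uud = 132.3, S_udd = 100.8, S_ddd = 76.8
Terminal payoffs (K − S): max(-13.64, 0) = 0, max(27.7, 0) = 27.7, max(59.2, 0) = 59.2, max(83.2, 0) = 83.2
Node uu (S = 165.4): V_uu = e^(−0.04)·[0.9632·0.0000 + 0.0368·27.7000] = 0.9782
Node ud (S = 126): V_ud = e^(−0.04)·[0.9632·27.7000 + 0.0368·59.2000] = 27.7263
Node dd (S = 96): V_dd = e^(−0.04)·[0.9632·59.2000 + 0.0368·83.2000] = 57.7263
Node u (S = 157.5): V_u = e^(−0.04)·[0.9632·0.9782 + 0.0368·27.7263] = 1.8845
Node d (S = 120): V_d = e^(−0.04)·[0.9632·27.7263 + 0.0368·57.7263] = 27.6986
Node 0 (S = 150): V_0 = e^(−0.04)·[0.9632·1.8845 + 0.0368·27.6986] = 2.7223

$2.72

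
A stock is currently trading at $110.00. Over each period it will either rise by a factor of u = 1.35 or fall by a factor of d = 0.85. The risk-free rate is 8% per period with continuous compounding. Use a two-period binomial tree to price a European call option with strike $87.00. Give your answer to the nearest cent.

Risk-neutral probability p = (e^0.08 − 0.85)/(1.35 − 0.85) = 0.2333/0.5000 = 0.4666
Terminal stock prices: S_uu = 200.5, S_ud = 126.2, S_dd = 79.47
Terminal payoffs (S − K): max(113.5, 0) = 113.5, max(39.22, 0) = 39.22, max(-7.525, 0) = 0
Node u (S = 148.5): V_u = e^(−0.08)·[0.4666·113.4750 + 0.5334·39.2250] = 68.1889
Node d (S = 93.5): V_d = e^(−0.08)·[0.4666·39.2250 + 0.5334·0.0000] = 16.8943
Node 0 (S = 110): V_0 = e^(−0.08)·[0.4666·68.1889 + 0.5334·16.8943] = 37.6881

$37.69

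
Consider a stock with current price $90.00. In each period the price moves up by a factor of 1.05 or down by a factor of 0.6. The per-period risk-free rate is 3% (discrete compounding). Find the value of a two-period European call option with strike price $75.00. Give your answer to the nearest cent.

$20.85

Risk-neutral probability p = (1 + 0.03 − 0.6)/(1.05 − 0.6) = 0.4300/0.4500 = 0.9556
Terminal stock prices: S_uu = 99.23, S_ud = 56.7, S_dd = 32.4
Terminal payoffs (S − K): max(24.23, 0) = 24.23, max(-18.3, 0) = 0, max(-42.6, 0) = 0
Node u (S = 94.5): V_u = 1/1.03·[0.9556·24.2250 + 0.0444·0.0000] = 22.4741
Node d (S = 54): V_d = 1/1.03·[0.9556·0.0000 + 0.0444·0.0000] = 0.0000
Node 0 (S = 90): V_0 = 1/1.03·[0.9556·22.4741 + 0.0444·0.0000] = 20.8498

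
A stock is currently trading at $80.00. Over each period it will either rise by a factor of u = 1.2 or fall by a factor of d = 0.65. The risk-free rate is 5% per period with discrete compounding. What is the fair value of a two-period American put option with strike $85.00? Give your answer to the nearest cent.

Risk-neutral probability p = (1 + 0.05 − 0.65)/(1.2 − 0.65) = 0.4000/0.5500 = 0.7273
Terminal stock prices: S_uu = 115.2, S_ud = 62.4, S_dd = 33.8
Terminal payoffs (K − S): max(-30.2, 0) = 0, max(22.6, 0) = 22.6, max(51.2, 0) = 51.2
Node u (S = 96): continuation = 1/1.05·[0.7273·0.0000 + 0.2727·22.6000] = 5.8701; exercise value = 0.0000 ≤ continuation, so V_u = 5.8701
Node d (S = 52): continuation = 1/1.05·[0.7273·22.6000 + 0.2727·51.2000] = 28.9524; exercise value = 33.0000 > continuation, so V_d = 33.0000 (exercise)
Node 0 (S = 80): continuation = 1/1.05·[0.7273·5.8701 + 0.2727·33.0000] = 12.6373; exercise value = 5.0000 ≤ continuation, so V_0 = 12.6373

$12.64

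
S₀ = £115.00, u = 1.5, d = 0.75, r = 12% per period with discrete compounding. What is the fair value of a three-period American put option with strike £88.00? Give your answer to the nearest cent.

£4.77

Risk-neutral probability p = (1 + 0.12 − 0.75)/(1.5 − 0.75) = 0.3700/0.7500 = 0.4933
Terminal stock prices: S_uuu = 388.1, S_uud = 194.1, S_udd = 97.03, S_ddd = 48.52
Terminal payoffs (K − S): max(-300.1, 0) = 0, max(-106.1, 0) = 0, max(-9.031, 0) = 0, max(39.48, 0) = 39.48
Node uu (S = 258.8): continuation = 1/1.12·[0.4933·0.0000 + 0.5067·0.0000] = 0.0000; exercise value = 0.0000 ≤ continuation, so V_uu = 0.0000
Node ud (S = 129.4): continuation = 1/1.12·[0.4933·0.0000 + 0.5067·0.0000] = 0.0000; exercise value = 0.0000 ≤ continuation, so V_ud = 0.0000
Node dd (S = 64.69): continuation = 1/1.12·[0.4933·0.0000 + 0.5067·39.4844] = 17.8620; exercise value = 23.3125 > continuation, so V_dd = 23.3125 (exercise)
Node u (S = 172.5): continuation = 1/1.12·[0.4933·0.0000 + 0.5067·0.0000] = 0.0000; exercise value = 0.0000 ≤ continuation, so V_u = 0.0000
Node d (S = 86.25): continuation = 1/1.12·[0.4933·0.0000 + 0.5067·23.3125] = 10.5461; exercise value = 1.7500 ≤ continuation, so V_d = 10.5461
Node 0 (S = 115): continuation = 1/1.12·[0.4933·0.0000 + 0.5067·10.5461] = 4.7709; exercise value = 0.0000 ≤ continuation, so V_0 = 4.7709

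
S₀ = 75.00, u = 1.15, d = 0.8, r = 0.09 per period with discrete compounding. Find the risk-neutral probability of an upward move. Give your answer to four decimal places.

p = 0.8286

Risk-neutral probability p = (1 + 0.09 − 0.8)/(1.15 − 0.8) = 0.2900/0.3500 = 0.8286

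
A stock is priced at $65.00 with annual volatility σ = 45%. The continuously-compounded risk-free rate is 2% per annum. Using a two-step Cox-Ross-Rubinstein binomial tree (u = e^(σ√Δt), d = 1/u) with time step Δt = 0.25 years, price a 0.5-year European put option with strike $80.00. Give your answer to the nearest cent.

$18.70

CRR parameters: u = e^(σ√Δt) = e^(0.45·√0.25) = 1.2523, d = 1/u = 0.7985
Per-period rate: rΔt = 0.02·0.25 = 0.005, so R = e^0.005 = 1.0050
Risk-neutral probability p = (e^0.005 − 0.7985)/(1.2523 − 0.7985) = 0.2065/0.4538 = 0.4550
Terminal stock prices: S_uu = 101.9, S_ud = 65, S_dd = 41.45
Terminal payoffs (K − S): max(-21.94, 0) = 0, max(15, 0) = 15, max(38.55, 0) = 38.55
Node u (S = 81.4): V_u = e^(−0.005)·[0.4550·0.0000 + 0.5450·15.0000] = 8.1338
Node d (S = 51.9): V_d = e^(−0.005)·[0.4550·15.0000 + 0.5450·38.5542] = 27.6974
Node 0 (S = 65): V_0 = e^(−0.005)·[0.4550·8.1338 + 0.5450·27.6974] = 18.7016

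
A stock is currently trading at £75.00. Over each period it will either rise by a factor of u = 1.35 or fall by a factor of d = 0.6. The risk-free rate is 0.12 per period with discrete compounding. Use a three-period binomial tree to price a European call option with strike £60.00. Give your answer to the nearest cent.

£36.47

Risk-neutral probability p = (1 + 0.12 − 0.6)/(1.35 − 0.6) = 0.5200/0.7500 = 0.6933
Terminal stock prices: S_uuu = 184.5, S_uud = 82.01, S_udd = 36.45, S_ddd = 16.2
Terminal payoffs (S − K): max(124.5, 0) = 124.5, max(22.01, 0) = 22.01, max(-23.55, 0) = 0, max(-43.8, 0) = 0
Node uu (S = 136.7): V_uu = 1/1.12·[0.6933·124.5281 + 0.3067·22.0125] = 83.1161
Node ud (S = 60.75): V_ud = 1/1.12·[0.6933·22.0125 + 0.3067·0.0000] = 13.6268
Node dd (S = 27): V_dd = 1/1.12·[0.6933·0.0000 + 0.3067·0.0000] = 0.0000
Node u (S = 101.2): V_u = 1/1.12·[0.6933·83.1161 + 0.3067·13.6268] = 55.1839
Node d (S = 45): V_d = 1/1.12·[0.6933·13.6268 + 0.3067·0.0000] = 8.4356
Node 0 (S = 75): V_0 = 1/1.12·[0.6933·55.1839 + 0.3067·8.4356] = 36.4712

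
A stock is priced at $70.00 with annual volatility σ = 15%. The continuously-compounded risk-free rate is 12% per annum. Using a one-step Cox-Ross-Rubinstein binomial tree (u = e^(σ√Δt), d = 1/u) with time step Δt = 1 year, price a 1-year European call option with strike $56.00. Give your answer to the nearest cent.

CRR parameters: u = e^(σ√Δt) = e^(0.15·√1) = 1.1618, d = 1/u = 0.8607
Per-period rate: rΔt = 0.12·1 = 0.12, so R = e^0.12 = 1.1275
Risk-neutral probability p = (e^0.12 − 0.8607)/(1.1618 − 0.8607) = 0.2668/0.3011 = 0.8860
Terminal stock prices: S_u = 81.33, S_d = 60.25
Terminal payoffs (S − K): max(25.33, 0) = 25.33, max(4.25, 0) = 4.25
Node 0 (S = 70): V_0 = e^(−0.12)·[0.8860·25.3284 + 0.1140·4.2496] = 20.3325

$20.33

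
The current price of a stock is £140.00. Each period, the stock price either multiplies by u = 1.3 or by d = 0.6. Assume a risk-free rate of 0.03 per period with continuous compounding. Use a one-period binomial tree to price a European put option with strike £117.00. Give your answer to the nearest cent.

Risk-neutral probability p = (e^0.03 − 0.6)/(1.3 − 0.6) = 0.4305/0.7000 = 0.6149
Terminal stock prices: S_u = 182, S_d = 84
Terminal payoffs (K − S): max(-65, 0) = 0, max(33, 0) = 33
Node 0 (S = 140): V_0 = e^(−0.03)·[0.6149·0.0000 + 0.3851·33.0000] = 12.3316

£12.33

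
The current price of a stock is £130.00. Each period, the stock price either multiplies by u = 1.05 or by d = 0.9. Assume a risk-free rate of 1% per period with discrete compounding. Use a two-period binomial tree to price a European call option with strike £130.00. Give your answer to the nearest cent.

Risk-neutral probability p = (1 + 0.01 − 0.9)/(1.05 − 0.9) = 0.1100/0.1500 = 0.7333
Terminal stock prices: S_uu = 143.3, S_ud = 122.9, S_dd = 105.3
Terminal payoffs (S − K): max(13.33, 0) = 13.33, max(-7.15, 0) = 0, max(-24.7, 0) = 0
Node u (S = 136.5): V_u = 1/1.01·[0.7333·13.3250 + 0.2667·0.0000] = 9.6749
Node d (S = 117): V_d = 1/1.01·[0.7333·0.0000 + 0.2667·0.0000] = 0.0000
Node 0 (S = 130): V_0 = 1/1.01·[0.7333·9.6749 + 0.2667·0.0000] = 7.0247

£7.02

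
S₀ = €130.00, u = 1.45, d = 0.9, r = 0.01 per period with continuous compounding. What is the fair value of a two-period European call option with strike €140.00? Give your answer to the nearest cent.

Risk-neutral probability p = (e^0.01 − 0.9)/(1.45 − 0.9) = 0.1101/0.5500 = 0.2001
Terminal stock prices: S_uu = 273.3, S_ud = 169.7, S_dd = 105.3
Terminal payoffs (S − K): max(133.3, 0) = 133.3, max(29.65, 0) = 29.65, max(-34.7, 0) = 0
Node u (S = 188.5): V_u = e^(−0.01)·[0.2001·133.3250 + 0.7999·29.6500] = 49.8930
Node d (S = 117): V_d = e^(−0.01)·[0.2001·29.6500 + 0.7999·0.0000] = 5.8737
Node 0 (S = 130): V_0 = e^(−0.01)·[0.2001·49.8930 + 0.7999·5.8737] = 14.5355

€14.54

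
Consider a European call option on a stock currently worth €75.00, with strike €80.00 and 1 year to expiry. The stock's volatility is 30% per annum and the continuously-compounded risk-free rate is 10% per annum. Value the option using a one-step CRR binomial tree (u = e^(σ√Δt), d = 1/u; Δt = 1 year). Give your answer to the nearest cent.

€11.50

CRR parameters: u = e^(σ√Δt) = e^(0.3·√1) = 1.3499, d = 1/u = 0.7408
Per-period rate: rΔt = 0.1·1 = 0.1, so R = e^0.1 = 1.1052
Risk-neutral probability p = (e^0.1 − 0.7408)/(1.3499 − 0.7408) = 0.3644/0.6090 = 0.5982
Terminal stock prices: S_u = 101.2, S_d = 55.56
Terminal payoffs (S − K): max(21.24, 0) = 21.24, max(-24.44, 0) = 0
Node 0 (S = 75): V_0 = e^(−0.1)·[0.5982·21.2394 + 0.4018·0.0000] = 11.4971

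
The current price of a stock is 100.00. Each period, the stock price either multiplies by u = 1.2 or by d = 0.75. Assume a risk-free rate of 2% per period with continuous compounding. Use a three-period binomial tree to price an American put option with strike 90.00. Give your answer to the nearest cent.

Risk-neutral probability p = (e^0.02 − 0.75)/(1.2 − 0.75) = 0.2702/0.4500 = 0.6004
Terminal stock prices: S_uuu = 172.8, S_uud = 108, S_udd = 67.5, S_ddd = 42.19
Terminal payoffs (K − S): max(-82.8, 0) = 0, max(-18, 0) = 0, max(22.5, 0) = 22.5, max(47.81, 0) = 47.81
Node uu (S = 144): continuation = e^(−0.02)·[0.6004·0.0000 + 0.3996·0.0000] = 0.0000; exercise value = 0.0000 ≤ continuation, so V_uu = 0.0000
Node ud (S = 90): continuation = e^(−0.02)·[0.6004·0.0000 + 0.3996·22.5000] = 8.8119; exercise value = 0.0000 ≤ continuation, so V_ud = 8.8119
Node dd (S = 56.25): continuation = e^(−0.02)·[0.6004·22.5000 + 0.3996·47.8125] = 31.9679; exercise value = 33.7500 > continuation, so V_dd = 33.7500 (exercise)
Node u (S = 120): continuation = e^(−0.02)·[0.6004·0.0000 + 0.3996·8.8119] = 3.4511; exercise value = 0.0000 ≤ continuation, so V_u = 3.4511
Node d (S = 75): continuation = e^(−0.02)·[0.6004·8.8119 + 0.3996·33.7500] = 18.4042; exercise value = 15.0000 ≤ continuation, so V_d = 18.4042
Node 0 (S = 100): continuation = e^(−0.02)·[0.6004·3.4511 + 0.3996·18.4042] = 9.2390; exercise value = 0.0000 ≤ continuation, so V_0 = 9.2390

9.24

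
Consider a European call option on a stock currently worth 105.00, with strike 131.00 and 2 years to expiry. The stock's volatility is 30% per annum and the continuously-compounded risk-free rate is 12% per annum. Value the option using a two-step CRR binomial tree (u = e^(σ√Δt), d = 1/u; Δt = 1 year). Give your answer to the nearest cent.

19.13

CRR parameters: u = e^(σ√Δt) = e^(0.3·√1) = 1.3499, d = 1/u = 0.7408
Per-period rate: rΔt = 0.12·1 = 0.12, so R = e^0.12 = 1.1275
Risk-neutral probability p = (e^0.12 − 0.7408)/(1.3499 − 0.7408) = 0.3867/0.6090 = 0.6349
Terminal stock prices: S_uu = 191.3, S_ud = 105, S_dd = 57.63
Terminal payoffs (S − K): max(60.32, 0) = 60.32, max(-26, 0) = 0, max(-73.37, 0) = 0
Node u (S = 141.7): V_u = e^(−0.12)·[0.6349·60.3225 + 0.3651·0.0000] = 33.9678
Node d (S = 77.79): V_d = e^(−0.12)·[0.6349·0.0000 + 0.3651·0.0000] = 0.0000
Node 0 (S = 105): V_0 = e^(−0.12)·[0.6349·33.9678 + 0.3651·0.0000] = 19.1274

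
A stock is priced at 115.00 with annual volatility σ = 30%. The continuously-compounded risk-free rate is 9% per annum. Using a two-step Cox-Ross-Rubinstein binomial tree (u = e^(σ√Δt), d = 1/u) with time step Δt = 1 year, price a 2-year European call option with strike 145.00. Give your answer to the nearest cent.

CRR parameters: u = e^(σ√Δt) = e^(0.3·√1) = 1.3499, d = 1/u = 0.7408
Per-period rate: rΔt = 0.09·1 = 0.09, so R = e^0.09 = 1.0942
Risk-neutral probability p = (e^0.09 − 0.7408)/(1.3499 − 0.7408) = 0.3534/0.6090 = 0.5802
Terminal stock prices: S_uu = 209.5, S_ud = 115, S_dd = 63.11
Terminal payoffs (S − K): max(64.54, 0) = 64.54, max(-30, 0) = 0, max(-81.89, 0) = 0
Node u (S = 155.2): V_u = e^(−0.09)·[0.5802·64.5437 + 0.4198·0.0000] = 34.2242
Node d (S = 85.19): V_d = e^(−0.09)·[0.5802·0.0000 + 0.4198·0.0000] = 0.0000
Node 0 (S = 115): V_0 = e^(−0.09)·[0.5802·34.2242 + 0.4198·0.0000] = 18.1474

18.15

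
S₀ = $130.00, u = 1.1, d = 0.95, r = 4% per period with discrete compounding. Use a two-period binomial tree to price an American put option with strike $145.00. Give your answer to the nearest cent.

$15.00

Risk-neutral probability p = (1 + 0.04 − 0.95)/(1.1 − 0.95) = 0.0900/0.1500 = 0.6000
Terminal stock prices: S_uu = 157.3, S_ud = 135.8, S_dd = 117.3
Terminal payoffs (K − S): max(-12.3, 0) = 0, max(9.15, 0) = 9.15, max(27.67, 0) = 27.67
Node u (S = 143): continuation = 1/1.04·[0.6000·0.0000 + 0.4000·9.1500] = 3.5192; exercise value = 2.0000 ≤ continuation, so V_u = 3.5192
Node d (S = 123.5): continuation = 1/1.04·[0.6000·9.1500 + 0.4000·27.6750] = 15.9231; exercise value = 21.5000 > continuation, so V_d = 21.5000 (exercise)
Node 0 (S = 130): continuation = 1/1.04·[0.6000·3.5192 + 0.4000·21.5000] = 10.2996; exercise value = 15.0000 > continuation, so V_0 = 15.0000 (exercise)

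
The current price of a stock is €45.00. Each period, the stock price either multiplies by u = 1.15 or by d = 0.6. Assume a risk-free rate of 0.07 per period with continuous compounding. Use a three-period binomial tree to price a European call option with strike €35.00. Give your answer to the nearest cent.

€17.37

Risk-neutral probability p = (e^0.07 − 0.6)/(1.15 − 0.6) = 0.4725/0.5500 = 0.8591
Terminal stock prices: S_uuu = 68.44, S_uud = 35.71, S_udd = 18.63, S_ddd = 9.72
Terminal payoffs (S − K): max(33.44, 0) = 33.44, max(0.7075, 0) = 0.7075, max(-16.37, 0) = 0, max(-25.28, 0) = 0
Node uu (S = 59.51): V_uu = e^(−0.07)·[0.8591·33.4394 + 0.1409·0.7075] = 26.8787
Node ud (S = 31.05): V_ud = e^(−0.07)·[0.8591·0.7075 + 0.1409·0.0000] = 0.5667
Node dd (S = 16.2): V_dd = e^(−0.07)·[0.8591·0.0000 + 0.1409·0.0000] = 0.0000
Node u (S = 51.75): V_u = e^(−0.07)·[0.8591·26.8787 + 0.1409·0.5667] = 21.6050
Node d (S = 27): V_d = e^(−0.07)·[0.8591·0.5667 + 0.1409·0.0000] = 0.4540
Node 0 (S = 45): V_0 = e^(−0.07)·[0.8591·21.6050 + 0.1409·0.4540] = 17.3658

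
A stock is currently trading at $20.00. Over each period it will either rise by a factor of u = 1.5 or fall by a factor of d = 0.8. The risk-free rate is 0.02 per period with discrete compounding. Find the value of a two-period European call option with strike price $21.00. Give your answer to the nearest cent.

$3.52

Risk-neutral probability p = (1 + 0.02 − 0.8)/(1.5 − 0.8) = 0.2200/0.7000 = 0.3143
Terminal stock prices: S_uu = 45, S_ud = 24, S_dd = 12.8
Terminal payoffs (S − K): max(24, 0) = 24, max(3, 0) = 3, max(-8.2, 0) = 0
Node u (S = 30): V_u = 1/1.02·[0.3143·24.0000 + 0.6857·3.0000] = 9.4118
Node d (S = 16): V_d = 1/1.02·[0.3143·3.0000 + 0.6857·0.0000] = 0.9244
Node 0 (S = 20): V_0 = 1/1.02·[0.3143·9.4118 + 0.6857·0.9244] = 3.5214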